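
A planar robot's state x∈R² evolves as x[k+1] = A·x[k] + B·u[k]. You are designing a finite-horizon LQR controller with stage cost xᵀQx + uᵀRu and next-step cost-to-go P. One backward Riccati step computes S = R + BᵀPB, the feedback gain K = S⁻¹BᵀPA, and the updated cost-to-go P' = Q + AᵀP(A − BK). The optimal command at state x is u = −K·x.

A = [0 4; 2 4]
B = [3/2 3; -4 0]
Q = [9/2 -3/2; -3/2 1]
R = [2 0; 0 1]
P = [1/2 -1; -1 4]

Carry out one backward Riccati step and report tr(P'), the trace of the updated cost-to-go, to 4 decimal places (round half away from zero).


BᵀP = [4.7500 -17.5000; 1.5000 -3.0000]
S = R + BᵀPB = [2 0; 0 1] + [77.1250 14.2500; 14.2500 4.5000] = [79.1250 14.2500; 14.2500 5.5000]
BᵀPA = [-35.0000 -51.0000; -6.0000 -6.0000]
K = S⁻¹·BᵀPA = [-0.4610 -0.8401; 0.1034 1.0856]
A−BK = [0.3813 2.0032; 0.1562 0.6397]
AᵀP(A−BK) = [0.4868 1.1115; 1.1115 3.6704]
P' = Q + AᵀP(A−BK) = [4.9868 -0.3885; -0.3885 4.6704]
tr(P') = 9.6572

9.6572


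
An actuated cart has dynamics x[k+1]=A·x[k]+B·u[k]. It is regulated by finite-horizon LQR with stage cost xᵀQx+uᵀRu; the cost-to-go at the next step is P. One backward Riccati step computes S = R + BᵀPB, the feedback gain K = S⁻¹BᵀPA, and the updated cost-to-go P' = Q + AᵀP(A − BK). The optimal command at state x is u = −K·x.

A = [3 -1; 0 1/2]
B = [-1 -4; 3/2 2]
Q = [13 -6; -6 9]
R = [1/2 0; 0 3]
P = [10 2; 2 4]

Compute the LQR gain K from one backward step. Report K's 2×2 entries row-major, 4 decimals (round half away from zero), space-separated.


BᵀP = [-7.0000 4.0000; -36.0000 0.0000]
S = R + BᵀPB = [1/2 0; 0 3] + [13.0000 36.0000; 36.0000 144.0000] = [13.5000 36.0000; 36.0000 147.0000]
BᵀPA = [-21.0000 9.0000; -108.0000 36.0000]
K = S⁻¹·BᵀPA = [1.1634 0.0392; -1.0196 0.2353]
A−BK = [0.0850 -0.0196; 0.2941 -0.0294]
AᵀP(A−BK) = [4.3137 -0.7647; -0.7647 0.1765]
P' = Q + AᵀP(A−BK) = [17.3137 -6.7647; -6.7647 9.1765]
tr(P') = 26.4902

1.1634 0.0392 -1.0196 0.2353


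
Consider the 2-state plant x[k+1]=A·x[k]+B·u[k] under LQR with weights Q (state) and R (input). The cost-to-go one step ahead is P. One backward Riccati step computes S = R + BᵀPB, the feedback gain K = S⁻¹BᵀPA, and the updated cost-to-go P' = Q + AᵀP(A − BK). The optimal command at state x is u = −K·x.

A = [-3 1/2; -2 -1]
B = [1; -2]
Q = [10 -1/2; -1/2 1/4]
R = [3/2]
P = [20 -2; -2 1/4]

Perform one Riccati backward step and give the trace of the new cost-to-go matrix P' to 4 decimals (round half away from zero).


20.4262

BᵀP = [24.0000 -2.5000]
S = R + BᵀPB = [3/2] + [29.0000] = [30.5000]
BᵀPA = [-67.0000 14.5000]
K = S⁻¹·BᵀPA = [-2.1967 0.4754]
A−BK = [-0.8033 0.0246; -6.3934 -0.0492]
AᵀP(A−BK) = [9.8197 -1.6475; -1.6475 0.3566]
P' = Q + AᵀP(A−BK) = [19.8197 -2.1475; -2.1475 0.6066]
tr(P') = 20.4262


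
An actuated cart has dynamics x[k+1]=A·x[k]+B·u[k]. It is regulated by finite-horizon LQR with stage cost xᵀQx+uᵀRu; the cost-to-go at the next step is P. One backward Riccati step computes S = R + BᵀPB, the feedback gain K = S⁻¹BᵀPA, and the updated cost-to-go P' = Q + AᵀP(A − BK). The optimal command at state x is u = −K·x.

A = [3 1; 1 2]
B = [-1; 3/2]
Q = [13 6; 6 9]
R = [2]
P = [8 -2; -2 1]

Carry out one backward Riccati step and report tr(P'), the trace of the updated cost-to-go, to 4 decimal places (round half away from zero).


BᵀP = [-11.0000 3.5000]
S = R + BᵀPB = [2] + [16.2500] = [18.2500]
BᵀPA = [-29.5000 -4.0000]
K = S⁻¹·BᵀPA = [-1.6164 -0.2192]
A−BK = [1.3836 0.7808; 3.4247 2.3288]
AᵀP(A−BK) = [13.3151 5.5342; 5.5342 3.1233]
P' = Q + AᵀP(A−BK) = [26.3151 11.5342; 11.5342 12.1233]
tr(P') = 38.4384

38.4384


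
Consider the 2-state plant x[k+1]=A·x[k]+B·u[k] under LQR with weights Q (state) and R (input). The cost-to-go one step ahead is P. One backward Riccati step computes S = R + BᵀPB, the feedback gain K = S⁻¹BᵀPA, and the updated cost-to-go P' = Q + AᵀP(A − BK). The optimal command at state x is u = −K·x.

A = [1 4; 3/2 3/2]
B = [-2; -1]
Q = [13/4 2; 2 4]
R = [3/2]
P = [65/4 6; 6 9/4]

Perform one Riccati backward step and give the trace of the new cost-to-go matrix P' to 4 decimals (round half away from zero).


13.3673

BᵀP = [-38.5000 -14.2500]
S = R + BᵀPB = [3/2] + [91.2500] = [92.7500]
BᵀPA = [-59.8750 -175.3750]
K = S⁻¹·BᵀPA = [-0.6456 -1.8908]
A−BK = [-0.2911 0.2183; 0.8544 -0.3908]
AᵀP(A−BK) = [0.6600 1.8487; 1.8487 5.4572]
P' = Q + AᵀP(A−BK) = [3.9100 3.8487; 3.8487 9.4572]
tr(P') = 13.3673


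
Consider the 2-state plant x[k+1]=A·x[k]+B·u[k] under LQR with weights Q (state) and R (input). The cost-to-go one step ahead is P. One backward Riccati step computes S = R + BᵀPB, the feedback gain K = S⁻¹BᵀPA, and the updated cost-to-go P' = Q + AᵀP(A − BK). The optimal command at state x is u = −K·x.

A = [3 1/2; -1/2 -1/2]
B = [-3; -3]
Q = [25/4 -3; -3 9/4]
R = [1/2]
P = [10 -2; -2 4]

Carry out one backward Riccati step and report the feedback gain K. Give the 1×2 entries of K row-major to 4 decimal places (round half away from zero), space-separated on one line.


-0.7624 -0.0994

BᵀP = [-24.0000 -6.0000]
S = R + BᵀPB = [1/2] + [90.0000] = [90.5000]
BᵀPA = [-69.0000 -9.0000]
K = S⁻¹·BᵀPA = [-0.7624 -0.0994]
A−BK = [0.7127 0.2017; -2.7873 -0.7983]
AᵀP(A−BK) = [44.3923 12.6381; 12.6381 3.6050]
P' = Q + AᵀP(A−BK) = [50.6423 9.6381; 9.6381 5.8550]
tr(P') = 56.4972


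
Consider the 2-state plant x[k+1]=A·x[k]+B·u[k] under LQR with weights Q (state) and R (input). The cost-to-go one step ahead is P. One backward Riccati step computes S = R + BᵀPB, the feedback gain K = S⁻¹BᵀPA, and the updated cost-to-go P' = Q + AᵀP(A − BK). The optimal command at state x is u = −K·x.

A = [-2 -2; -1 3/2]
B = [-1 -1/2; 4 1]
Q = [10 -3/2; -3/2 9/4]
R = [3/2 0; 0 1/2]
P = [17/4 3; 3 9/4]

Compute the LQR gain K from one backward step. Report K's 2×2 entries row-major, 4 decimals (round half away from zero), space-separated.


BᵀP = [7.7500 6.0000; 0.8750 0.7500]
S = R + BᵀPB = [3/2 0; 0 1/2] + [16.2500 2.1250; 2.1250 0.3125] = [17.7500 2.1250; 2.1250 0.8125]
BᵀPA = [-21.5000 -6.5000; -2.5000 -0.6250]
K = S⁻¹·BᵀPA = [-1.2271 -0.3991; 0.1325 0.2744]
A−BK = [-3.1609 -2.2618; 3.7760 2.8218]
AᵀP(A−BK) = [5.1979 2.7315; 2.7315 1.6402]
P' = Q + AᵀP(A−BK) = [15.1979 1.2315; 1.2315 3.8902]
tr(P') = 19.0881

-1.2271 -0.3991 0.1325 0.2744


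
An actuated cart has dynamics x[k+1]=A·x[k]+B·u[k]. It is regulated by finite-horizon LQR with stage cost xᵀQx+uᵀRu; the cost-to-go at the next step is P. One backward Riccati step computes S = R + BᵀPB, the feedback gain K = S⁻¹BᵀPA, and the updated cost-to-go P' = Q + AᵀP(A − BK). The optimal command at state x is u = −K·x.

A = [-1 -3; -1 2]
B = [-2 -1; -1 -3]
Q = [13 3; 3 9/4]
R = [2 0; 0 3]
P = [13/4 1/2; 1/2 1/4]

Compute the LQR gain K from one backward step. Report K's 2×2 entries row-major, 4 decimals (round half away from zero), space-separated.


BᵀP = [-7.0000 -1.2500; -4.7500 -1.2500]
S = R + BᵀPB = [2 0; 0 3] + [15.2500 10.7500; 10.7500 8.5000] = [17.2500 10.7500; 10.7500 11.5000]
BᵀPA = [8.2500 18.5000; 6.0000 11.7500]
K = S⁻¹·BᵀPA = [0.3668 1.0438; 0.1789 0.0460]
A−BK = [-0.0875 -0.8664; -0.0966 3.1819]
AᵀP(A−BK) = [0.4008 0.8626; 0.8626 4.3992]
P' = Q + AᵀP(A−BK) = [13.4008 3.8626; 3.8626 6.6492]
tr(P') = 20.0500

0.3668 1.0438 0.1789 0.0460


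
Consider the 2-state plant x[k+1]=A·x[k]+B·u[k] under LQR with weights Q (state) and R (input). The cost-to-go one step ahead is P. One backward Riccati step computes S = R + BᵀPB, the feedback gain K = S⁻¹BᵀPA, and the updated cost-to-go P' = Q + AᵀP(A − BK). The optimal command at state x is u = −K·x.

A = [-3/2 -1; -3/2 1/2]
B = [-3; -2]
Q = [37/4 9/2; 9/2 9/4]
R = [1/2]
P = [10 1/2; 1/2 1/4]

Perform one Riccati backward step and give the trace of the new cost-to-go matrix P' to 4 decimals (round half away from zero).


12.0135

BᵀP = [-31.0000 -2.0000]
S = R + BᵀPB = [1/2] + [97.0000] = [97.5000]
BᵀPA = [49.5000 30.0000]
K = S⁻¹·BᵀPA = [0.5077 0.3077]
A−BK = [0.0231 -0.0769; -0.4846 1.1154]
AᵀP(A−BK) = [0.1817 -0.0433; -0.0433 0.3317]
P' = Q + AᵀP(A−BK) = [9.4317 4.4567; 4.4567 2.5817]
tr(P') = 12.0135


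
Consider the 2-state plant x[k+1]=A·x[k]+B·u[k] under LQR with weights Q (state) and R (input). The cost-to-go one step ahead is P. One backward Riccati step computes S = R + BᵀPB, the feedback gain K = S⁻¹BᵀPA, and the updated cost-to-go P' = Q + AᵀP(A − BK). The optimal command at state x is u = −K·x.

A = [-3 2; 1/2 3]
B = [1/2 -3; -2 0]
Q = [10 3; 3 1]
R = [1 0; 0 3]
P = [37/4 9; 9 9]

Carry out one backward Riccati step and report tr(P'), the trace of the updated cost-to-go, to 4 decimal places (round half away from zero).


BᵀP = [-13.3750 -13.5000; -27.7500 -27.0000]
S = R + BᵀPB = [1 0; 0 3] + [20.3125 40.1250; 40.1250 83.2500] = [21.3125 40.1250; 40.1250 86.2500]
BᵀPA = [33.3750 -67.2500; 69.7500 -136.5000]
K = S⁻¹·BᵀPA = [0.3500 -1.4166; 0.6459 -0.9236]
A−BK = [-1.2375 -0.0624; 1.2001 0.1668]
AᵀP(A−BK) = [1.7693 -2.3012; -2.3012 4.6647]
P' = Q + AᵀP(A−BK) = [11.7693 0.6988; 0.6988 5.6647]
tr(P') = 17.4341

17.4341


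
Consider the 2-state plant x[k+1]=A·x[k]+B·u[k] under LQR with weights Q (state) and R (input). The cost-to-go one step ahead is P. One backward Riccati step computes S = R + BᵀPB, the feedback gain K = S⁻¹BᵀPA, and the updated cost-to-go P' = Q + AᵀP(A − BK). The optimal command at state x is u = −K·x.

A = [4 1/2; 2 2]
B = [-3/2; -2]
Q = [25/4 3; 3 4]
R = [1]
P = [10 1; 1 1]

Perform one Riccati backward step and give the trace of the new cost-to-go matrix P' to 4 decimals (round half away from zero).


23.6679

BᵀP = [-17.0000 -3.5000]
S = R + BᵀPB = [1] + [32.5000] = [33.5000]
BᵀPA = [-75.0000 -15.5000]
K = S⁻¹·BᵀPA = [-2.2388 -0.4627]
A−BK = [0.6418 -0.1940; -2.4776 1.0746]
AᵀP(A−BK) = [12.0896 -1.7015; -1.7015 1.3284]
P' = Q + AᵀP(A−BK) = [18.3396 1.2985; 1.2985 5.3284]
tr(P') = 23.6679


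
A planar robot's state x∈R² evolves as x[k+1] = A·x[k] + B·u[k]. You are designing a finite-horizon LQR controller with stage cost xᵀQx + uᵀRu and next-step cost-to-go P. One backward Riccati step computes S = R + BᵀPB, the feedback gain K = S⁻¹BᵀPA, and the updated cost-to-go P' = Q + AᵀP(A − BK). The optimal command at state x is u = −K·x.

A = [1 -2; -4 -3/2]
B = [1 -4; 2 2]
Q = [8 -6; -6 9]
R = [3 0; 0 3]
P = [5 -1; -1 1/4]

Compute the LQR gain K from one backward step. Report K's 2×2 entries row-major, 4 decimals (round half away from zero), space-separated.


-0.0604 -0.1231 -0.4079 0.3565

BᵀP = [3.0000 -0.5000; -22.0000 4.5000]
S = R + BᵀPB = [3 0; 0 3] + [2.0000 -13.0000; -13.0000 97.0000] = [5.0000 -13.0000; -13.0000 100.0000]
BᵀPA = [5.0000 -5.2500; -40.0000 37.2500]
K = S⁻¹·BᵀPA = [-0.0604 -0.1231; -0.4079 0.3565]
A−BK = [-0.5710 -0.4509; -3.0634 -1.9668]
AᵀP(A−BK) = [0.9879 -0.1246; -0.1246 0.6367]
P' = Q + AᵀP(A−BK) = [8.9879 -6.1246; -6.1246 9.6367]
tr(P') = 18.6246


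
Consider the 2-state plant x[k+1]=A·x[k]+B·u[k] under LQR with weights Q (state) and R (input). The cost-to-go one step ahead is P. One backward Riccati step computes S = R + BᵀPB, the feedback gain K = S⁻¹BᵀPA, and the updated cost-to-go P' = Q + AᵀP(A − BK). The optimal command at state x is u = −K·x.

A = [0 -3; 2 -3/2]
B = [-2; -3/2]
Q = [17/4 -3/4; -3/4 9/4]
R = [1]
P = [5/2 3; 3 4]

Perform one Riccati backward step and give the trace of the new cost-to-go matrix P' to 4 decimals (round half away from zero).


BᵀP = [-9.5000 -12.0000]
S = R + BᵀPB = [1] + [37.0000] = [38.0000]
BᵀPA = [-24.0000 46.5000]
K = S⁻¹·BᵀPA = [-0.6316 1.2237]
A−BK = [-1.2632 -0.5526; 1.0526 0.3355]
AᵀP(A−BK) = [0.8421 -0.6316; -0.6316 1.5987]
P' = Q + AᵀP(A−BK) = [5.0921 -1.3816; -1.3816 3.8487]
tr(P') = 8.9408

8.9408


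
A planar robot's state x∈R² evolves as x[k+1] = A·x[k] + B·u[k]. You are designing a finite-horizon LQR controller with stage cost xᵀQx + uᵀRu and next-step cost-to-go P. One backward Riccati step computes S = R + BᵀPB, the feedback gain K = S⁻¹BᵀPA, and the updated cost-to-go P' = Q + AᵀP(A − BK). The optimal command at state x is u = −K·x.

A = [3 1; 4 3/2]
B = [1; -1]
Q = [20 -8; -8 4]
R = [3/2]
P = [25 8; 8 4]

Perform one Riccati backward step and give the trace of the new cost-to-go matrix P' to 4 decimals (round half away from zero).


216.9310

BᵀP = [17.0000 4.0000]
S = R + BᵀPB = [3/2] + [13.0000] = [14.5000]
BᵀPA = [67.0000 23.0000]
K = S⁻¹·BᵀPA = [4.6207 1.5862]
A−BK = [-1.6207 -0.5862; 8.6207 3.0862]
AᵀP(A−BK) = [171.4138 60.7241; 60.7241 21.5172]
P' = Q + AᵀP(A−BK) = [191.4138 52.7241; 52.7241 25.5172]
tr(P') = 216.9310


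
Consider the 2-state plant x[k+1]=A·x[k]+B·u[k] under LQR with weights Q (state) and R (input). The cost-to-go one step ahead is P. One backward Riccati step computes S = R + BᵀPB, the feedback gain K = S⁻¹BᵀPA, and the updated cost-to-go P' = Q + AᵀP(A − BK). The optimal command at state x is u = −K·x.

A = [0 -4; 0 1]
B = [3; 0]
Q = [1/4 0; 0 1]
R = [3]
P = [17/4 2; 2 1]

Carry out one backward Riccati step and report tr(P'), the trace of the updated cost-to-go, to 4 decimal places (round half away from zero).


5.1591

BᵀP = [12.7500 6.0000]
S = R + BᵀPB = [3] + [38.2500] = [41.2500]
BᵀPA = [0.0000 -45.0000]
K = S⁻¹·BᵀPA = [0.0000 -1.0909]
A−BK = [0.0000 -0.7273; 0.0000 1.0000]
AᵀP(A−BK) = [0.0000 0.0000; 0.0000 3.9091]
P' = Q + AᵀP(A−BK) = [0.2500 0.0000; 0.0000 4.9091]
tr(P') = 5.1591


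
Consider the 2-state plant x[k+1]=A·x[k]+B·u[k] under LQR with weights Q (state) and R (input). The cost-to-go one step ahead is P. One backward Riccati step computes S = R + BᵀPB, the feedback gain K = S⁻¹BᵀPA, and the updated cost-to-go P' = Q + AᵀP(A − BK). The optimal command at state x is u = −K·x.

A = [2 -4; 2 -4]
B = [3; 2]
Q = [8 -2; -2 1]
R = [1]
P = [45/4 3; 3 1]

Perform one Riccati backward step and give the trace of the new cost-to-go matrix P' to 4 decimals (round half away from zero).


11.8822

BᵀP = [39.7500 11.0000]
S = R + BᵀPB = [1] + [141.2500] = [142.2500]
BᵀPA = [101.5000 -203.0000]
K = S⁻¹·BᵀPA = [0.7135 -1.4271]
A−BK = [-0.1406 0.2812; 0.5729 -1.1459]
AᵀP(A−BK) = [0.5764 -1.1529; -1.1529 2.3058]
P' = Q + AᵀP(A−BK) = [8.5764 -3.1529; -3.1529 3.3058]
tr(P') = 11.8822


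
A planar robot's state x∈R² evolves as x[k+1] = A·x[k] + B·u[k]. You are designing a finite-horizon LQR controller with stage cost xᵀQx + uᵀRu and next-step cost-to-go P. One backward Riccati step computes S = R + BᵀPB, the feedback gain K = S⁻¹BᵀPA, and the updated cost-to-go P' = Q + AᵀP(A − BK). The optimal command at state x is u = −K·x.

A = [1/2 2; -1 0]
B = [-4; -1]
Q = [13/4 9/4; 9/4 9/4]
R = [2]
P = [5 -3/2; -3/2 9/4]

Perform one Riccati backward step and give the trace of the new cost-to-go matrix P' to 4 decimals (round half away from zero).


9.2128

BᵀP = [-18.5000 3.7500]
S = R + BᵀPB = [2] + [70.2500] = [72.2500]
BᵀPA = [-13.0000 -37.0000]
K = S⁻¹·BᵀPA = [-0.1799 -0.5121]
A−BK = [-0.2197 -0.0484; -1.1799 -0.5121]
AᵀP(A−BK) = [2.6609 1.3426; 1.3426 1.0519]
P' = Q + AᵀP(A−BK) = [5.9109 3.5926; 3.5926 3.3019]
tr(P') = 9.2128


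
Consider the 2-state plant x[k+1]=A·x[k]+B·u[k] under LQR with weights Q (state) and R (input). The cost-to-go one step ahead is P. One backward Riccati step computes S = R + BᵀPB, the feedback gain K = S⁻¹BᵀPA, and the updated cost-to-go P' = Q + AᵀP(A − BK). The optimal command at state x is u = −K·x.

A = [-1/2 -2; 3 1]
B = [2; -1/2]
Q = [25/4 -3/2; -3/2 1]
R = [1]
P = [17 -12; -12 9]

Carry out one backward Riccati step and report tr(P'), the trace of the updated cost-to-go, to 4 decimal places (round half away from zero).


BᵀP = [40.0000 -28.5000]
S = R + BᵀPB = [1] + [94.2500] = [95.2500]
BᵀPA = [-105.5000 -108.5000]
K = S⁻¹·BᵀPA = [-1.1076 -1.1391]
A−BK = [1.7152 0.2782; 2.4462 0.4304]
AᵀP(A−BK) = [4.3970 1.8241; 1.8241 1.4068]
P' = Q + AᵀP(A−BK) = [10.6470 0.3241; 0.3241 2.4068]
tr(P') = 13.0538

13.0538


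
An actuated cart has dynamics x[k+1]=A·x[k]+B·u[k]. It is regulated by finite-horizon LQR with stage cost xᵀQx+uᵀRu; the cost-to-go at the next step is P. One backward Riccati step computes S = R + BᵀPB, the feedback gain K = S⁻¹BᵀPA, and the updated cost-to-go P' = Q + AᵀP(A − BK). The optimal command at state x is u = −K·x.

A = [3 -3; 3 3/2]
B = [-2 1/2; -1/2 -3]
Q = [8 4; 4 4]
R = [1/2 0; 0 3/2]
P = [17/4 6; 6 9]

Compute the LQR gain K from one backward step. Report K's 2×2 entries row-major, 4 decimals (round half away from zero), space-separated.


BᵀP = [-11.5000 -16.5000; -15.8750 -24.0000]
S = R + BᵀPB = [1/2 0; 0 3/2] + [31.2500 43.7500; 43.7500 64.0625] = [31.7500 43.7500; 43.7500 65.5625]
BᵀPA = [-84.0000 9.7500; -119.6250 11.6250]
K = S⁻¹·BᵀPA = [-1.6333 0.7797; -0.7347 -0.3430]
A−BK = [0.1007 -1.2690; -0.0207 0.8609]
AᵀP(A−BK) = [2.1654 -0.2845; -0.2845 0.8851]
P' = Q + AᵀP(A−BK) = [10.1654 3.7155; 3.7155 4.8851]
tr(P') = 15.0505

-1.6333 0.7797 -0.7347 -0.3430


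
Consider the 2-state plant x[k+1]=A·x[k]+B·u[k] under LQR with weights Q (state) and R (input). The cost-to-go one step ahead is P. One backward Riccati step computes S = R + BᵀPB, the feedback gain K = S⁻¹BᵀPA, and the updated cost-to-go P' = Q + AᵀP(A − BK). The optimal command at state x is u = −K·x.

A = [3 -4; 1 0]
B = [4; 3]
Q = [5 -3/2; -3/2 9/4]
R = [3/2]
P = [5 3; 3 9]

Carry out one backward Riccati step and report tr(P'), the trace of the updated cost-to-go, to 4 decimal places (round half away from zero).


34.1668

BᵀP = [29.0000 39.0000]
S = R + BᵀPB = [3/2] + [233.0000] = [234.5000]
BᵀPA = [126.0000 -116.0000]
K = S⁻¹·BᵀPA = [0.5373 -0.4947]
A−BK = [0.8507 -2.0213; -0.6119 1.4840]
AᵀP(A−BK) = [4.2985 -9.6716; -9.6716 22.6183]
P' = Q + AᵀP(A−BK) = [9.2985 -11.1716; -11.1716 24.8683]
tr(P') = 34.1668


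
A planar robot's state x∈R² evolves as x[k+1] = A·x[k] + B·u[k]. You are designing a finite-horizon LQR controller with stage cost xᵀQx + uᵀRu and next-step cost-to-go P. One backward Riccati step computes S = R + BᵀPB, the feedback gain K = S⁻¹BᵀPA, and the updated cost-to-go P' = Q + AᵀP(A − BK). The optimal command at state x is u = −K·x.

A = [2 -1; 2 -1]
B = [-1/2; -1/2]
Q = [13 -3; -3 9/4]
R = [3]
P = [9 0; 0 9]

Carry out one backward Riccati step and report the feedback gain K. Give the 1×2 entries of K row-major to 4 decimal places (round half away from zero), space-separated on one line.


BᵀP = [-4.5000 -4.5000]
S = R + BᵀPB = [3] + [4.5000] = [7.5000]
BᵀPA = [-18.0000 9.0000]
K = S⁻¹·BᵀPA = [-2.4000 1.2000]
A−BK = [0.8000 -0.4000; 0.8000 -0.4000]
AᵀP(A−BK) = [28.8000 -14.4000; -14.4000 7.2000]
P' = Q + AᵀP(A−BK) = [41.8000 -17.4000; -17.4000 9.4500]
tr(P') = 51.2500

-2.4000 1.2000


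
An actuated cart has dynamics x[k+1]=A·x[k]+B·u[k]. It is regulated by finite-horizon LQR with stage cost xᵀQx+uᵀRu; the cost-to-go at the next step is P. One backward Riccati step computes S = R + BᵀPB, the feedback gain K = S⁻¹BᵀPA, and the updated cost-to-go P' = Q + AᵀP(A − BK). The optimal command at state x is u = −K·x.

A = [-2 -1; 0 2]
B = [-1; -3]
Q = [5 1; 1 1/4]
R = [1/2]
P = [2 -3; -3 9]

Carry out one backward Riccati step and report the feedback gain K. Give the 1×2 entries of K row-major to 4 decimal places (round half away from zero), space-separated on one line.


-0.2137 -0.8397

BᵀP = [7.0000 -24.0000]
S = R + BᵀPB = [1/2] + [65.0000] = [65.5000]
BᵀPA = [-14.0000 -55.0000]
K = S⁻¹·BᵀPA = [-0.2137 -0.8397]
A−BK = [-2.2137 -1.8397; -0.6412 -0.5191]
AᵀP(A−BK) = [5.0076 4.2443; 4.2443 3.8168]
P' = Q + AᵀP(A−BK) = [10.0076 5.2443; 5.2443 4.0668]
tr(P') = 14.0744


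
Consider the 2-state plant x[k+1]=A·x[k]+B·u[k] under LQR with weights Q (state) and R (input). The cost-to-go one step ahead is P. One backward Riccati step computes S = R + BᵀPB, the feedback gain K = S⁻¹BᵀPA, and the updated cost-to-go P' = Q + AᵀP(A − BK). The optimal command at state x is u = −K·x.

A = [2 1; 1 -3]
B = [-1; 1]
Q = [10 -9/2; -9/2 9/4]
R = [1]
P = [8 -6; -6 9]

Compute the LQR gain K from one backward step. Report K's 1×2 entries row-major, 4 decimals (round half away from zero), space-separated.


-0.4333 -1.9667

BᵀP = [-14.0000 15.0000]
S = R + BᵀPB = [1] + [29.0000] = [30.0000]
BᵀPA = [-13.0000 -59.0000]
K = S⁻¹·BᵀPA = [-0.4333 -1.9667]
A−BK = [1.5667 -0.9667; 1.4333 -1.0333]
AᵀP(A−BK) = [11.3667 -6.5667; -6.5667 8.9667]
P' = Q + AᵀP(A−BK) = [21.3667 -11.0667; -11.0667 11.2167]
tr(P') = 32.5833


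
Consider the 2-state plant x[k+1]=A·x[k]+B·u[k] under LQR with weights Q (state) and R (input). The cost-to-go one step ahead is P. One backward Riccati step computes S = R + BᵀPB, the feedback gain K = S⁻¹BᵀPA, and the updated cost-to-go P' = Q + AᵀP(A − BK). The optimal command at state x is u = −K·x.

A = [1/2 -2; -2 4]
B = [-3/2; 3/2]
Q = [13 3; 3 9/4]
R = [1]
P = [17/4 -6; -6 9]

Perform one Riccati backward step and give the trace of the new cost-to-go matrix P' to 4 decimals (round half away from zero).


BᵀP = [-15.3750 22.5000]
S = R + BᵀPB = [1] + [56.8125] = [57.8125]
BᵀPA = [-52.6875 120.7500]
K = S⁻¹·BᵀPA = [-0.9114 2.0886]
A−BK = [-0.8670 1.1330; -0.6330 0.8670]
AᵀP(A−BK) = [1.0457 -2.2043; -2.2043 4.7957]
P' = Q + AᵀP(A−BK) = [14.0457 0.7957; 0.7957 7.0457]
tr(P') = 21.0914

21.0914


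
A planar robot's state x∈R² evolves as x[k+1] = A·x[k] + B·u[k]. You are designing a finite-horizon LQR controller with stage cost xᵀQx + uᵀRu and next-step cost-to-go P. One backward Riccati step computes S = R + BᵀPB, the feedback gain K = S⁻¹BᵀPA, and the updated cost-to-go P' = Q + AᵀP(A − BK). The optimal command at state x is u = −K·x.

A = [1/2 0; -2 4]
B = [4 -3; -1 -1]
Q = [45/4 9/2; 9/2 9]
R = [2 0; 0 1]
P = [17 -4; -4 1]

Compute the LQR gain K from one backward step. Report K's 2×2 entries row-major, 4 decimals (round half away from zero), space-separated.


BᵀP = [72.0000 -17.0000; -47.0000 11.0000]
S = R + BᵀPB = [2 0; 0 1] + [305.0000 -199.0000; -199.0000 130.0000] = [307.0000 -199.0000; -199.0000 131.0000]
BᵀPA = [70.0000 -68.0000; -45.5000 44.0000]
K = S⁻¹·BᵀPA = [0.1875 -0.2468; -0.0625 -0.0390]
A−BK = [-0.4375 0.8701; -1.8750 3.7143]
AᵀP(A−BK) = [0.2813 -0.5000; -0.5000 0.9351]
P' = Q + AᵀP(A−BK) = [11.5313 4.0000; 4.0000 9.9351]
tr(P') = 21.4663

0.1875 -0.2468 -0.0625 -0.0390


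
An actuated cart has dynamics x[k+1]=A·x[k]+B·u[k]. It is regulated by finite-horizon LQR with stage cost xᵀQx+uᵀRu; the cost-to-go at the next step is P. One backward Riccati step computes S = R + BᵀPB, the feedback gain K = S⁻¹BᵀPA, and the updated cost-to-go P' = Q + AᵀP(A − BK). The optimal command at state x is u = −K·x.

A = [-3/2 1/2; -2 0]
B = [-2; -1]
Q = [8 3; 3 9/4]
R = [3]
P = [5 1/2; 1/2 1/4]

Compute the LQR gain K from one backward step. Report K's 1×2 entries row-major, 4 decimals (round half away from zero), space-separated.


BᵀP = [-10.5000 -1.2500]
S = R + BᵀPB = [3] + [22.2500] = [25.2500]
BᵀPA = [18.2500 -5.2500]
K = S⁻¹·BᵀPA = [0.7228 -0.2079]
A−BK = [-0.0545 0.0842; -1.2772 -0.2079]
AᵀP(A−BK) = [2.0594 -0.4554; -0.4554 0.1584]
P' = Q + AᵀP(A−BK) = [10.0594 2.5446; 2.5446 2.4084]
tr(P') = 12.4678

0.7228 -0.2079


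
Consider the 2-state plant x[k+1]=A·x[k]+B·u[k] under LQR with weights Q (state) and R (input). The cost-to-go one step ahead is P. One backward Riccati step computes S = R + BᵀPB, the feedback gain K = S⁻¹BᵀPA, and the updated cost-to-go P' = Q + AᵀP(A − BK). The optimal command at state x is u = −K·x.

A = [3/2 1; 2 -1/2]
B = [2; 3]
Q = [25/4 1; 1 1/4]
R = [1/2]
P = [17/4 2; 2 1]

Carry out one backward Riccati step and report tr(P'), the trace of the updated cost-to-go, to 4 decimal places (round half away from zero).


6.8583

BᵀP = [14.5000 7.0000]
S = R + BᵀPB = [1/2] + [50.0000] = [50.5000]
BᵀPA = [35.7500 11.0000]
K = S⁻¹·BᵀPA = [0.7079 0.2178]
A−BK = [0.0842 0.5644; -0.1238 -1.1535]
AᵀP(A−BK) = [0.2543 0.0879; 0.0879 0.1040]
P' = Q + AᵀP(A−BK) = [6.5043 1.0879; 1.0879 0.3540]
tr(P') = 6.8583


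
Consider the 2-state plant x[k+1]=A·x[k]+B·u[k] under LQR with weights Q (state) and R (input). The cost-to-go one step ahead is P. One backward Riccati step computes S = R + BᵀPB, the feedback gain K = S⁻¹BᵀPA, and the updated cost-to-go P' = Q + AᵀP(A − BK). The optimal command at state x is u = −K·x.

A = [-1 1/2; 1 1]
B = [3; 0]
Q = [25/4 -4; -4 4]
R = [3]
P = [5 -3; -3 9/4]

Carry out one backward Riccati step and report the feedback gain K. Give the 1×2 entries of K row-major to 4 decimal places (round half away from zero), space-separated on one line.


BᵀP = [15.0000 -9.0000]
S = R + BᵀPB = [3] + [45.0000] = [48.0000]
BᵀPA = [-24.0000 -1.5000]
K = S⁻¹·BᵀPA = [-0.5000 -0.0313]
A−BK = [0.5000 0.5938; 1.0000 1.0000]
AᵀP(A−BK) = [1.2500 0.5000; 0.5000 0.4531]
P' = Q + AᵀP(A−BK) = [7.5000 -3.5000; -3.5000 4.4531]
tr(P') = 11.9531

-0.5000 -0.0313


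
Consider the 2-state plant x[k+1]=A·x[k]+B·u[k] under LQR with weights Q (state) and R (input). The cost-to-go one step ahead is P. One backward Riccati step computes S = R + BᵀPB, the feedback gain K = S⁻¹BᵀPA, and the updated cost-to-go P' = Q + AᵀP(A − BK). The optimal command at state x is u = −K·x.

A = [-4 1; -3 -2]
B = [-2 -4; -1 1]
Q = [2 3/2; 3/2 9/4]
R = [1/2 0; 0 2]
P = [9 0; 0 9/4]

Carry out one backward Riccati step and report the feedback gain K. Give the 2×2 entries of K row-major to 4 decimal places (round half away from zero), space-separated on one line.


BᵀP = [-18.0000 -2.2500; -36.0000 2.2500]
S = R + BᵀPB = [1/2 0; 0 2] + [38.2500 69.7500; 69.7500 146.2500] = [38.7500 69.7500; 69.7500 148.2500]
BᵀPA = [78.7500 -13.5000; 137.2500 -40.5000]
K = S⁻¹·BᵀPA = [2.3891 0.9362; -0.1982 -0.7137]
A−BK = [-0.0148 0.0178; -0.4127 -0.3501]
AᵀP(A−BK) = [3.3176 1.7240; 1.7240 1.7355]
P' = Q + AᵀP(A−BK) = [5.3176 3.2240; 3.2240 3.9855]
tr(P') = 9.3031

2.3891 0.9362 -0.1982 -0.7137


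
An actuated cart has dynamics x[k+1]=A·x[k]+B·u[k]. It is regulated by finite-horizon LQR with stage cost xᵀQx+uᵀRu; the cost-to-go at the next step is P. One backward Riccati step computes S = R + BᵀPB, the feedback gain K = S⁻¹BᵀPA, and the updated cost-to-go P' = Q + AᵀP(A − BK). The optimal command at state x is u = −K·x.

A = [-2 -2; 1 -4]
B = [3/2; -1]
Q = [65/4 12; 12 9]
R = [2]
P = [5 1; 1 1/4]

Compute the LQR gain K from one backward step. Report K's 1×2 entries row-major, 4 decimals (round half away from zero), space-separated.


BᵀP = [6.5000 1.2500]
S = R + BᵀPB = [2] + [8.5000] = [10.5000]
BᵀPA = [-11.7500 -18.0000]
K = S⁻¹·BᵀPA = [-1.1190 -1.7143]
A−BK = [-0.3214 0.5714; -0.1190 -5.7143]
AᵀP(A−BK) = [3.1012 4.8571; 4.8571 9.1429]
P' = Q + AᵀP(A−BK) = [19.3512 16.8571; 16.8571 18.1429]
tr(P') = 37.4940

-1.1190 -1.7143


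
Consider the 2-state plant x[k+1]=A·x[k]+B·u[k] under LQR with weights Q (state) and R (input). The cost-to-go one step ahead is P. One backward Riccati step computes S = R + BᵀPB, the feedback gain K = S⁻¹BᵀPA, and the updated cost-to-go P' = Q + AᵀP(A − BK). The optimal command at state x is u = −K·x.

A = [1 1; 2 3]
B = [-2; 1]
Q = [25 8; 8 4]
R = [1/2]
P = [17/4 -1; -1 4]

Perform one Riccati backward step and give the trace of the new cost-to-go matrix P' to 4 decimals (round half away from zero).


76.4216

BᵀP = [-9.5000 6.0000]
S = R + BᵀPB = [1/2] + [25.0000] = [25.5000]
BᵀPA = [2.5000 8.5000]
K = S⁻¹·BᵀPA = [0.0980 0.3333]
A−BK = [1.1961 1.6667; 1.9020 2.6667]
AᵀP(A−BK) = [16.0049 22.4167; 22.4167 31.4167]
P' = Q + AᵀP(A−BK) = [41.0049 30.4167; 30.4167 35.4167]
tr(P') = 76.4216


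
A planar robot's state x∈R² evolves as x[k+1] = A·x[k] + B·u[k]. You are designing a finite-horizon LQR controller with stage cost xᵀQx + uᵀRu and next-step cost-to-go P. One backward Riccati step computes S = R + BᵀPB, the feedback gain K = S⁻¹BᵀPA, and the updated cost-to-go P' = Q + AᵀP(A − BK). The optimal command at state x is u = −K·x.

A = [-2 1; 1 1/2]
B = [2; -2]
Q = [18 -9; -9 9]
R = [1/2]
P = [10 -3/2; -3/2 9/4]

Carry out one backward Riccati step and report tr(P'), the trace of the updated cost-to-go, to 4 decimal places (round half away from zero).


BᵀP = [23.0000 -7.5000]
S = R + BᵀPB = [1/2] + [61.0000] = [61.5000]
BᵀPA = [-53.5000 19.2500]
K = S⁻¹·BᵀPA = [-0.8699 0.3130]
A−BK = [-0.2602 0.3740; -0.7398 1.1260]
AᵀP(A−BK) = [1.7093 -2.1291; -2.1291 3.0371]
P' = Q + AᵀP(A−BK) = [19.7093 -11.1291; -11.1291 12.0371]
tr(P') = 31.7464

31.7464


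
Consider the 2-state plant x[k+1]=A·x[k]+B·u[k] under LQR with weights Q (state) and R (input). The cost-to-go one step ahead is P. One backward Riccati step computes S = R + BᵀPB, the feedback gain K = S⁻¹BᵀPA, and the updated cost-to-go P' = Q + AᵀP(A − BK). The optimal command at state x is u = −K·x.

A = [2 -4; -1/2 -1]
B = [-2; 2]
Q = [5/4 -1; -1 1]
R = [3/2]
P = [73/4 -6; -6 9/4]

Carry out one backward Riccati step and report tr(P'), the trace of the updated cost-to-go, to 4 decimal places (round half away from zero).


BᵀP = [-48.5000 16.5000]
S = R + BᵀPB = [3/2] + [130.0000] = [131.5000]
BᵀPA = [-105.2500 177.5000]
K = S⁻¹·BᵀPA = [-0.8004 1.3498]
A−BK = [0.3992 -1.3004; 1.1008 -3.6996]
AᵀP(A−BK) = [1.3225 -2.8075; -2.8075 6.6587]
P' = Q + AᵀP(A−BK) = [2.5725 -3.8075; -3.8075 7.6587]
tr(P') = 10.2312

10.2312


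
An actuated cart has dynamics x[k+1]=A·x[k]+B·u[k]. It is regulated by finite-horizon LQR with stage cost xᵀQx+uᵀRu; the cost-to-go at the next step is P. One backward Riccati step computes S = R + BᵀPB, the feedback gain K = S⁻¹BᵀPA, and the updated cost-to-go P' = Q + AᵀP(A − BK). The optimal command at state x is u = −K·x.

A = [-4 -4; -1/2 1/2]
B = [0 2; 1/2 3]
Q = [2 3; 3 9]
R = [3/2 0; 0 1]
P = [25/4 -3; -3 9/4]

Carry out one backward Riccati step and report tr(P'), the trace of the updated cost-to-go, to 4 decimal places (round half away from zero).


132.1607

BᵀP = [-1.5000 1.1250; 3.5000 0.7500]
S = R + BᵀPB = [3/2 0; 0 1] + [0.5625 0.3750; 0.3750 9.2500] = [2.0625 0.3750; 0.3750 10.2500]
BᵀPA = [5.4375 6.5625; -14.3750 -13.6250]
K = S⁻¹·BᵀPA = [2.9107 3.4464; -1.5089 -1.4554]
A−BK = [-0.9821 -1.0893; 2.5714 3.1429]
AᵀP(A−BK) = [51.0446 59.7768; 59.7768 70.1161]
P' = Q + AᵀP(A−BK) = [53.0446 62.7768; 62.7768 79.1161]
tr(P') = 132.1607


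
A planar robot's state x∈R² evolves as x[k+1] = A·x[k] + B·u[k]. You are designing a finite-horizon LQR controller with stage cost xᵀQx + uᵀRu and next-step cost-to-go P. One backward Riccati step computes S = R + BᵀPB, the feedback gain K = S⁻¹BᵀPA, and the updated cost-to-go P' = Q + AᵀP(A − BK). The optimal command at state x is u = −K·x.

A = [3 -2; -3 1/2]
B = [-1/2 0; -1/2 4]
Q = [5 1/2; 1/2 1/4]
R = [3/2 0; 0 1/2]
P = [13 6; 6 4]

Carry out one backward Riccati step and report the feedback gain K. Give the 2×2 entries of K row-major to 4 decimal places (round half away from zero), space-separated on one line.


-2.3772 1.6076 -0.3650 -0.1217

BᵀP = [-9.5000 -5.0000; 24.0000 16.0000]
S = R + BᵀPB = [3/2 0; 0 1/2] + [7.2500 -20.0000; -20.0000 64.0000] = [8.7500 -20.0000; -20.0000 64.5000]
BᵀPA = [-13.5000 16.5000; 24.0000 -40.0000]
K = S⁻¹·BᵀPA = [-2.3772 1.6076; -0.3650 -0.1217]
A−BK = [1.8114 -1.1962; -2.7285 1.7905]
AᵀP(A−BK) = [21.6684 -14.3772; -14.3772 9.6076]
P' = Q + AᵀP(A−BK) = [26.6684 -13.8772; -13.8772 9.8576]
tr(P') = 36.5260


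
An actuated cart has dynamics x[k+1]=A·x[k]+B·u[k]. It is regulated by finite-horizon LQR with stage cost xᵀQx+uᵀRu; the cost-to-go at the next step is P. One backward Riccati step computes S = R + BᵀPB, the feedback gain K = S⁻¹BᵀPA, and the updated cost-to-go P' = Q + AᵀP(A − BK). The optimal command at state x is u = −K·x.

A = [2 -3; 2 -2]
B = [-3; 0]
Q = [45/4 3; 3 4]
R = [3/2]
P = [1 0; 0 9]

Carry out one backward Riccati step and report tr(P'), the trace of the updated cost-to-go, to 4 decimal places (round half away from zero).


89.1071

BᵀP = [-3.0000 0.0000]
S = R + BᵀPB = [3/2] + [9.0000] = [10.5000]
BᵀPA = [-6.0000 9.0000]
K = S⁻¹·BᵀPA = [-0.5714 0.8571]
A−BK = [0.2857 -0.4286; 2.0000 -2.0000]
AᵀP(A−BK) = [36.5714 -36.8571; -36.8571 37.2857]
P' = Q + AᵀP(A−BK) = [47.8214 -33.8571; -33.8571 41.2857]
tr(P') = 89.1071


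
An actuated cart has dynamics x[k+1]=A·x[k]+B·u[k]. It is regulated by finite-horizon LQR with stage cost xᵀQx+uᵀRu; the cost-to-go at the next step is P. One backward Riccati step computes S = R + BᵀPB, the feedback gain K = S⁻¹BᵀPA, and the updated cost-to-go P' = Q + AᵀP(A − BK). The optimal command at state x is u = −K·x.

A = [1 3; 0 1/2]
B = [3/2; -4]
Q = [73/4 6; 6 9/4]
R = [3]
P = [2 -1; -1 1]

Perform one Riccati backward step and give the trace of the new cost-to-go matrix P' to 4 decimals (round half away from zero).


26.9877

BᵀP = [7.0000 -5.5000]
S = R + BᵀPB = [3] + [32.5000] = [35.5000]
BᵀPA = [7.0000 18.2500]
K = S⁻¹·BᵀPA = [0.1972 0.5141]
A−BK = [0.7042 2.2289; 0.7887 2.5563]
AᵀP(A−BK) = [0.6197 1.9014; 1.9014 5.8680]
P' = Q + AᵀP(A−BK) = [18.8697 7.9014; 7.9014 8.1180]
tr(P') = 26.9877


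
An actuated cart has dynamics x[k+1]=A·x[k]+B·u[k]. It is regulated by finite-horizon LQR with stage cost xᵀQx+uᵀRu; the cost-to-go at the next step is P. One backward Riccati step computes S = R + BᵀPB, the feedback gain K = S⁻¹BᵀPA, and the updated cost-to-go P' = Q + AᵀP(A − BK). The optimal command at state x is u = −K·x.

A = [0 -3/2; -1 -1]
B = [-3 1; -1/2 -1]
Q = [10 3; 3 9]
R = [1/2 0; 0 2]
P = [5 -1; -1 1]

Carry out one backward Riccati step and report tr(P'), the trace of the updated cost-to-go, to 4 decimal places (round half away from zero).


BᵀP = [-14.5000 2.5000; 6.0000 -2.0000]
S = R + BᵀPB = [1/2 0; 0 2] + [42.2500 -17.0000; -17.0000 8.0000] = [42.7500 -17.0000; -17.0000 10.0000]
BᵀPA = [-2.5000 19.2500; 2.0000 -7.0000]
K = S⁻¹·BᵀPA = [0.0650 0.5307; 0.3105 0.2022]
A−BK = [-0.1155 -0.1101; -0.6570 -0.5325]
AᵀP(A−BK) = [0.5415 0.4224; 0.4224 0.4495]
P' = Q + AᵀP(A−BK) = [10.5415 3.4224; 3.4224 9.4495]
tr(P') = 19.9910

19.9910


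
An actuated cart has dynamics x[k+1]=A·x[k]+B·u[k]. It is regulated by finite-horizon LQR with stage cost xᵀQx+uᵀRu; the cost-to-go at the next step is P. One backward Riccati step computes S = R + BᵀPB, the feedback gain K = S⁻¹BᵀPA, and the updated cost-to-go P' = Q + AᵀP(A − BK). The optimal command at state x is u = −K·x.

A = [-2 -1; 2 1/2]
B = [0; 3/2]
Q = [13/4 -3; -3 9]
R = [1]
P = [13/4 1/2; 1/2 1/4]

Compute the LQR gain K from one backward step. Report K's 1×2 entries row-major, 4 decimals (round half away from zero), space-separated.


-0.4800 -0.3600

BᵀP = [0.7500 0.3750]
S = R + BᵀPB = [1] + [0.5625] = [1.5625]
BᵀPA = [-0.7500 -0.5625]
K = S⁻¹·BᵀPA = [-0.4800 -0.3600]
A−BK = [-2.0000 -1.0000; 2.7200 1.0400]
AᵀP(A−BK) = [9.6400 4.9800; 4.9800 2.6100]
P' = Q + AᵀP(A−BK) = [12.8900 1.9800; 1.9800 11.6100]
tr(P') = 24.5000


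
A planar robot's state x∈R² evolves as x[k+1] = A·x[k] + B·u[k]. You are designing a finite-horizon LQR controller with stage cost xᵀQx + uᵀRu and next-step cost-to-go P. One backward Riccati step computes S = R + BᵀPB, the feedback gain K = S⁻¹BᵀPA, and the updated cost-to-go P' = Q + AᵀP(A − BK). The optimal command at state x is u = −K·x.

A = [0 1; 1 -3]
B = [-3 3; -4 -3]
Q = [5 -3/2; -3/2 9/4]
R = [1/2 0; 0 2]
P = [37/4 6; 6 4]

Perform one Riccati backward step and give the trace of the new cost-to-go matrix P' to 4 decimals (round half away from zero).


7.6303

BᵀP = [-51.7500 -34.0000; 9.7500 6.0000]
S = R + BᵀPB = [1/2 0; 0 2] + [291.2500 -53.2500; -53.2500 11.2500] = [291.7500 -53.2500; -53.2500 13.2500]
BᵀPA = [-34.0000 50.2500; 6.0000 -8.2500]
K = S⁻¹·BᵀPA = [-0.1272 0.2199; -0.0582 0.2610]
A−BK = [-0.2068 0.8766; 0.3166 -1.3375]
AᵀP(A−BK) = [0.0257 -0.0903; -0.0903 0.3546]
P' = Q + AᵀP(A−BK) = [5.0257 -1.5903; -1.5903 2.6046]
tr(P') = 7.6303


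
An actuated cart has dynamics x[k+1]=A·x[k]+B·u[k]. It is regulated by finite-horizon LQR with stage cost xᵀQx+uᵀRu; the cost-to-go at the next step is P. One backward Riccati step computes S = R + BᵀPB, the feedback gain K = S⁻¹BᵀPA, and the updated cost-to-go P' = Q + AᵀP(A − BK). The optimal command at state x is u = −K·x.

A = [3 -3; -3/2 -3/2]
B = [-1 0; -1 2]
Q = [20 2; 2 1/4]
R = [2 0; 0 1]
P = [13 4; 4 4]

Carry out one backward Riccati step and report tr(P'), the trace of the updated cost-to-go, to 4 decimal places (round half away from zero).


BᵀP = [-17.0000 -8.0000; 8.0000 8.0000]
S = R + BᵀPB = [2 0; 0 1] + [25.0000 -16.0000; -16.0000 16.0000] = [27.0000 -16.0000; -16.0000 17.0000]
BᵀPA = [-39.0000 63.0000; 12.0000 -36.0000]
K = S⁻¹·BᵀPA = [-2.3202 2.4384; -1.4778 0.1773]
A−BK = [0.6798 -0.5616; -0.8645 0.5837]
AᵀP(A−BK) = [17.2463 -15.0296; -15.0296 14.7635]
P' = Q + AᵀP(A−BK) = [37.2463 -13.0296; -13.0296 15.0135]
tr(P') = 52.2599

52.2599


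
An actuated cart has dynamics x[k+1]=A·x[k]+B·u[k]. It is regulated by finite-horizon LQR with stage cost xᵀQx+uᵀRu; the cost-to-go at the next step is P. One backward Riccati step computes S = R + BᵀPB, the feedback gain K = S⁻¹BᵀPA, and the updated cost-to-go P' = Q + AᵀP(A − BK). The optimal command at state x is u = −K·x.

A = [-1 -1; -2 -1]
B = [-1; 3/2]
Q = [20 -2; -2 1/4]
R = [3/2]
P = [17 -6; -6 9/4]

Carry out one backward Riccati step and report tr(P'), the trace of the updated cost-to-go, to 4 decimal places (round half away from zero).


BᵀP = [-26.0000 9.3750]
S = R + BᵀPB = [3/2] + [40.0625] = [41.5625]
BᵀPA = [7.2500 16.6250]
K = S⁻¹·BᵀPA = [0.1744 0.4000]
A−BK = [-0.8256 -0.6000; -2.2617 -1.6000]
AᵀP(A−BK) = [0.7353 0.6000; 0.6000 0.6000]
P' = Q + AᵀP(A−BK) = [20.7353 -1.4000; -1.4000 0.8500]
tr(P') = 21.5853

21.5853


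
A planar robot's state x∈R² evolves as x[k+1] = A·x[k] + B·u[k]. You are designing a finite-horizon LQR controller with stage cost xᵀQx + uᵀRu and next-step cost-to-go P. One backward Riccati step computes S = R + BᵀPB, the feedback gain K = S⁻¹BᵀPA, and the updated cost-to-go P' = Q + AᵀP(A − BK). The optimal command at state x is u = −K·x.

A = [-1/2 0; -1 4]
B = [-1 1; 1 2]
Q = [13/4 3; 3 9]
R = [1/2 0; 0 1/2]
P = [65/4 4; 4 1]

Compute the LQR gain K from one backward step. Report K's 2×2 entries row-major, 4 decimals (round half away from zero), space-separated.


0.1807 -0.1188 -0.4035 0.5941

BᵀP = [-12.2500 -3.0000; 24.2500 6.0000]
S = R + BᵀPB = [1/2 0; 0 1/2] + [9.2500 -18.2500; -18.2500 36.2500] = [9.7500 -18.2500; -18.2500 36.7500]
BᵀPA = [9.1250 -12.0000; -18.1250 24.0000]
K = S⁻¹·BᵀPA = [0.1807 -0.1188; -0.4035 0.5941]
A−BK = [0.0842 -0.7129; -0.3738 2.9307]
AᵀP(A−BK) = [0.1009 -0.1485; -0.1485 0.3168]
P' = Q + AᵀP(A−BK) = [3.3509 2.8515; 2.8515 9.3168]
tr(P') = 12.6677


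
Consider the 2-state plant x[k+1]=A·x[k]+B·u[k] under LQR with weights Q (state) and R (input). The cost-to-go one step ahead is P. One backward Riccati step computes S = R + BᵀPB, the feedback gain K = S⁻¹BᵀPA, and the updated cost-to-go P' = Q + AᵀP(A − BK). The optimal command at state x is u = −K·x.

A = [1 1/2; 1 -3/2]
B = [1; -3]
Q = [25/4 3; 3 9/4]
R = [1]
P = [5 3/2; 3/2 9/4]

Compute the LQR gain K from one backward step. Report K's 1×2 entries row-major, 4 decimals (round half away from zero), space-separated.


BᵀP = [0.5000 -5.2500]
S = R + BᵀPB = [1] + [16.2500] = [17.2500]
BᵀPA = [-4.7500 8.1250]
K = S⁻¹·BᵀPA = [-0.2754 0.4710]
A−BK = [1.2754 0.0290; 0.1739 -0.0870]
AᵀP(A−BK) = [8.9420 -0.1377; -0.1377 0.2355]
P' = Q + AᵀP(A−BK) = [15.1920 2.8623; 2.8623 2.4855]
tr(P') = 17.6775

-0.2754 0.4710
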